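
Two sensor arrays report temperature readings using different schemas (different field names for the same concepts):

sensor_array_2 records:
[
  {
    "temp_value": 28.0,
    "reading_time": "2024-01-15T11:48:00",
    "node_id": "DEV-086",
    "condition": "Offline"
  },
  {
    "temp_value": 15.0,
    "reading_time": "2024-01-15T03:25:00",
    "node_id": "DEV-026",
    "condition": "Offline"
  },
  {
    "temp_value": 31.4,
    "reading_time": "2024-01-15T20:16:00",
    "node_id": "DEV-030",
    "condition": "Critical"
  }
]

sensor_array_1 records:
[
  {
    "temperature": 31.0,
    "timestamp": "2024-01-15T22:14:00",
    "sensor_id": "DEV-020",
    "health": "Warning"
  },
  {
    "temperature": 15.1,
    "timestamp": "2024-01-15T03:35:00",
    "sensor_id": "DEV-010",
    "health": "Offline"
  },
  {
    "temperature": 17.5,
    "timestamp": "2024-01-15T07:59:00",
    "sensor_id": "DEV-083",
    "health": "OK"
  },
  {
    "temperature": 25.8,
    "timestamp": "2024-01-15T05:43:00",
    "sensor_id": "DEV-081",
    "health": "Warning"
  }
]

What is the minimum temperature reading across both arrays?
15.0

Schema mapping: "temp_value" (sensor_array_2) = "temperature" (sensor_array_1) = temperature reading

Minimum in sensor_array_2: 15.0
Minimum in sensor_array_1: 15.1

Overall minimum: min(15.0, 15.1) = 15.0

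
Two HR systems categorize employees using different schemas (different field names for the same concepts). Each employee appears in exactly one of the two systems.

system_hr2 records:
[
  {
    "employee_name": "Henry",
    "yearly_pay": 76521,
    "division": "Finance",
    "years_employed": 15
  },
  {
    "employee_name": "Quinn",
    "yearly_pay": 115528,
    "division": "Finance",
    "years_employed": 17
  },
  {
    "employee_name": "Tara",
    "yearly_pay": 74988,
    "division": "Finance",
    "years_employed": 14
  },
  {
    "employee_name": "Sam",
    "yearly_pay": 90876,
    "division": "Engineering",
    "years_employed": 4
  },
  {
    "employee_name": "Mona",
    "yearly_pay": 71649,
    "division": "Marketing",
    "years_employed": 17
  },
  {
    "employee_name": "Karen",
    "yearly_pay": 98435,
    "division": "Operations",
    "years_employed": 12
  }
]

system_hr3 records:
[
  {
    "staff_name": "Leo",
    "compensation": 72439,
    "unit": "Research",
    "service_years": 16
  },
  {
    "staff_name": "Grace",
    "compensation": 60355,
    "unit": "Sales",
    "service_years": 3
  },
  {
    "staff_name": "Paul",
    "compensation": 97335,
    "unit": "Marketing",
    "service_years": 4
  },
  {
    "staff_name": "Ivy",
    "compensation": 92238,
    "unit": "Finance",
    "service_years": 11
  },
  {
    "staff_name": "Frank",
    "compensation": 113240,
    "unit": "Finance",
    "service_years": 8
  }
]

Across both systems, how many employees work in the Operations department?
1

Schema mapping: "division" (system_hr2) = "unit" (system_hr3) = department

Operations employees in system_hr2: 1
Operations employees in system_hr3: 0

Total in Operations: 1 + 0 = 1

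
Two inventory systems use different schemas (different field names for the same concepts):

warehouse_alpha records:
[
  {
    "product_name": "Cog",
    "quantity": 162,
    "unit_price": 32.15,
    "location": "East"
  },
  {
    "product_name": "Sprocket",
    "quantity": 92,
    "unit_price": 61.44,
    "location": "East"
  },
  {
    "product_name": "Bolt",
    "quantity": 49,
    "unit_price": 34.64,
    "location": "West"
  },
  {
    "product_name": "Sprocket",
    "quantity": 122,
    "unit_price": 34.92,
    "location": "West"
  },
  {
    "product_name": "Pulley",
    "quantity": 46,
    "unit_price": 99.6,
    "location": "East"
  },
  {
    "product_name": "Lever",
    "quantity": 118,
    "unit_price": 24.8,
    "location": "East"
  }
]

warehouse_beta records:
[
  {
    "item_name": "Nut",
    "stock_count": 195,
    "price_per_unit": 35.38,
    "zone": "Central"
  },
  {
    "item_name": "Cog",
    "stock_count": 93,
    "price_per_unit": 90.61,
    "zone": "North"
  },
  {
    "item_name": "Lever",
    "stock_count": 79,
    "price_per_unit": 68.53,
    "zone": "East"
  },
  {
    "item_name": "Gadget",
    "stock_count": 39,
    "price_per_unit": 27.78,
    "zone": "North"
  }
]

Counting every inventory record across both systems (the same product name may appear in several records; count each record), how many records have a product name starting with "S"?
2

Schema mapping: "product_name" (warehouse_alpha) = "item_name" (warehouse_beta) = product name

Records with product name starting with "S" in warehouse_alpha: 2
Records with product name starting with "S" in warehouse_beta: 0

Total: 2 + 0 = 2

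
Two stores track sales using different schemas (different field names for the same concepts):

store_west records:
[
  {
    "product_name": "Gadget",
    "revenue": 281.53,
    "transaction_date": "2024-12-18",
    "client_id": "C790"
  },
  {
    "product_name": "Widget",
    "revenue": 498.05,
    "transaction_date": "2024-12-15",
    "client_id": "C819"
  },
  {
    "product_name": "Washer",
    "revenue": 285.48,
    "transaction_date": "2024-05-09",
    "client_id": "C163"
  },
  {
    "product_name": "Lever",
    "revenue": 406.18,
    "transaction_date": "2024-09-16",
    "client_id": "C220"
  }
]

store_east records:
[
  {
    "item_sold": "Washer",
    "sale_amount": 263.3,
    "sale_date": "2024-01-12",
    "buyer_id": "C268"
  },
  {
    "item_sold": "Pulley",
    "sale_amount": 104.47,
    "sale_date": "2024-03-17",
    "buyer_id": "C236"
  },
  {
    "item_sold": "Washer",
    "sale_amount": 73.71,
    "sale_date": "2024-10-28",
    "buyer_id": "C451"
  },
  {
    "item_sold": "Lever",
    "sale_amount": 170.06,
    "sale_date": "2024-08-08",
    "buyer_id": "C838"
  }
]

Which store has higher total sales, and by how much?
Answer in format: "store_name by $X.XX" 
store_west by $859.70

Schema mapping: "revenue" (store_west) = "sale_amount" (store_east) = sale amount

Total for store_west: 1471.24
Total for store_east: 611.54

Difference: |1471.24 - 611.54| = 859.70
store_west has higher sales by $859.70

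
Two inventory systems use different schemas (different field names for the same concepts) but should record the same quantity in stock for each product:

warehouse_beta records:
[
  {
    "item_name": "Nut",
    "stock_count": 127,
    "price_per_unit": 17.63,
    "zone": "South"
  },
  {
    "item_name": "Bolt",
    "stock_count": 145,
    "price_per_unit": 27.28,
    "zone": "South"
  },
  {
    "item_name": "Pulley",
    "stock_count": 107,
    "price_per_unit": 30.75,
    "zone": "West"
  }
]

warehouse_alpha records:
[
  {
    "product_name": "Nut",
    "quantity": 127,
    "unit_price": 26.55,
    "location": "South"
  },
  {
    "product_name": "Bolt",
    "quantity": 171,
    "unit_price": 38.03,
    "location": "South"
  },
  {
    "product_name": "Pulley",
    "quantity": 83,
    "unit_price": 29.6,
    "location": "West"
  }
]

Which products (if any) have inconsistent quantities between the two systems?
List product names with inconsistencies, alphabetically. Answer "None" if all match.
Bolt, Pulley

Schema mappings:
- "item_name" (warehouse_beta) = "product_name" (warehouse_alpha) = product name
- "stock_count" (warehouse_beta) = "quantity" (warehouse_alpha) = quantity

Comparison:
  Nut: 127 vs 127 - MATCH
  Bolt: 145 vs 171 - MISMATCH
  Pulley: 107 vs 83 - MISMATCH

Products with inconsistencies: Bolt, Pulley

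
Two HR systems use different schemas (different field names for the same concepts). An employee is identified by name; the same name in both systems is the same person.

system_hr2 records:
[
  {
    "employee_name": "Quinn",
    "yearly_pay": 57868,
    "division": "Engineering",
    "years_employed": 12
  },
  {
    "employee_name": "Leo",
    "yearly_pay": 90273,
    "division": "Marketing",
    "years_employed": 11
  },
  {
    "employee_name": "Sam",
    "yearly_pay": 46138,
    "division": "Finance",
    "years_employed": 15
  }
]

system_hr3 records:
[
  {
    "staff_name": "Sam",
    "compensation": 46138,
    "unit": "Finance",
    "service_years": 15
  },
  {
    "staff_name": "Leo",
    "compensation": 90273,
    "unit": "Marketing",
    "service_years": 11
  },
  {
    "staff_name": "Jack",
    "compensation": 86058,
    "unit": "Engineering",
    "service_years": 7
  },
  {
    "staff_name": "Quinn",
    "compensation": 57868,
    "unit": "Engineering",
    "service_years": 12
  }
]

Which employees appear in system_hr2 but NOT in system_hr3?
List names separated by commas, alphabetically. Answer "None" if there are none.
None

Schema mapping: "employee_name" (system_hr2) = "staff_name" (system_hr3) = employee name

Names in system_hr2: ['Leo', 'Quinn', 'Sam']
Names in system_hr3: ['Jack', 'Leo', 'Quinn', 'Sam']

In system_hr2 but not system_hr3: None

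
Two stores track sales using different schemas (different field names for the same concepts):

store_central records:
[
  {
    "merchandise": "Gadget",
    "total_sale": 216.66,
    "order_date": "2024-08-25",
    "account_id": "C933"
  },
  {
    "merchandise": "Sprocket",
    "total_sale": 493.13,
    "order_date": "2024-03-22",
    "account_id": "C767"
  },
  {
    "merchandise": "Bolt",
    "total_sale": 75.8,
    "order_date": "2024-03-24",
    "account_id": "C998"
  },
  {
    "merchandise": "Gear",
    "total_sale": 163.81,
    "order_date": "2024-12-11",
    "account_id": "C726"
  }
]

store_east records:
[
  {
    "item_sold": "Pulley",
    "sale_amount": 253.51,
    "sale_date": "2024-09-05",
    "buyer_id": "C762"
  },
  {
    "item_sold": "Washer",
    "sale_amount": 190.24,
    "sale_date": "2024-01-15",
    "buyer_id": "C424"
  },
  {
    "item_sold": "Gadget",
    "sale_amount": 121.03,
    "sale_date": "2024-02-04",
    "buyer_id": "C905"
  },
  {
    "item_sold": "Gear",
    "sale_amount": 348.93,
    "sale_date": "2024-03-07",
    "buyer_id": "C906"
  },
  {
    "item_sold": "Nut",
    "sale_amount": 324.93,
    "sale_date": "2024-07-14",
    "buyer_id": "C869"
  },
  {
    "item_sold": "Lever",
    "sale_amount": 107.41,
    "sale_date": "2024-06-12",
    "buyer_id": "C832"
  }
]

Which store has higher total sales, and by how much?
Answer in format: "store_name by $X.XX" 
store_east by $396.65

Schema mapping: "total_sale" (store_central) = "sale_amount" (store_east) = sale amount

Total for store_central: 949.40
Total for store_east: 1346.05

Difference: |949.40 - 1346.05| = 396.65
store_east has higher sales by $396.65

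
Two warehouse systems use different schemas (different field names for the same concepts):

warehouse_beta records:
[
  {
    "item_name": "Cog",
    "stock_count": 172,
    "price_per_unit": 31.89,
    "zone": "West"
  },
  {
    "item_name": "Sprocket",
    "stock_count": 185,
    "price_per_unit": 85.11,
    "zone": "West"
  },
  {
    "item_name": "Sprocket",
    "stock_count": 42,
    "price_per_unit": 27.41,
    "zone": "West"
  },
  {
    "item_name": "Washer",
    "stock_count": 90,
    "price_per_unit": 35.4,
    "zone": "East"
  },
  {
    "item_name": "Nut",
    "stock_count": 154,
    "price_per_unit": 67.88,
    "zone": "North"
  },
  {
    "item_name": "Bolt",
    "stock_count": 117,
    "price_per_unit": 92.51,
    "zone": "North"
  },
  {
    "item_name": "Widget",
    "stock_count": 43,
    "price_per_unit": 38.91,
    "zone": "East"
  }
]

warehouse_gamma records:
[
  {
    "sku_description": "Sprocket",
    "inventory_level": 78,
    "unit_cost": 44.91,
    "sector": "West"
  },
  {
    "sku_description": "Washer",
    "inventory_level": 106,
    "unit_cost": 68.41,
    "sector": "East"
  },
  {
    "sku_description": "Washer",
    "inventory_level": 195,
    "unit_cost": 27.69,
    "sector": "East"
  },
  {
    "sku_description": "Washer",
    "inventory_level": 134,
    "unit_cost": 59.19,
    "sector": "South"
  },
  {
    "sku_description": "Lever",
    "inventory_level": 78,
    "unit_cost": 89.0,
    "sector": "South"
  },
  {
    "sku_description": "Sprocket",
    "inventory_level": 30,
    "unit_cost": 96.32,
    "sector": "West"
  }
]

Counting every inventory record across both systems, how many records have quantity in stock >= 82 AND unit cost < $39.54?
3

Schema mappings:
- "stock_count" (warehouse_beta) = "inventory_level" (warehouse_gamma) = quantity
- "price_per_unit" (warehouse_beta) = "unit_cost" (warehouse_gamma) = unit cost

Records meeting both conditions in warehouse_beta: 2
Records meeting both conditions in warehouse_gamma: 1

Total: 2 + 1 = 3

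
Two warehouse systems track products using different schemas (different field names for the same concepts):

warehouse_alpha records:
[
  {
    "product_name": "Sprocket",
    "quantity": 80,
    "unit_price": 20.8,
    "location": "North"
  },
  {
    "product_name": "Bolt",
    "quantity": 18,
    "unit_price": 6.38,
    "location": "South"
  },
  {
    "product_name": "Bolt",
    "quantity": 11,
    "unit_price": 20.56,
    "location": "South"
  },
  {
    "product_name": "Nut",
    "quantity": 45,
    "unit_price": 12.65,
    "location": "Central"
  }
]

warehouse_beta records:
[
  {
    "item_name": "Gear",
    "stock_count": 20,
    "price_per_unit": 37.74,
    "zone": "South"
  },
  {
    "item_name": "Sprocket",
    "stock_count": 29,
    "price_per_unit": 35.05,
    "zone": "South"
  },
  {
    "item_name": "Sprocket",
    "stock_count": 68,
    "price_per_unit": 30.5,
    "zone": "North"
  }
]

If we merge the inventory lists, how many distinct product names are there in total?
4

Schema mapping: "product_name" (warehouse_alpha) = "item_name" (warehouse_beta) = product name

Products in warehouse_alpha: ['Bolt', 'Nut', 'Sprocket']
Products in warehouse_beta: ['Gear', 'Sprocket']

Union (unique products): ['Bolt', 'Gear', 'Nut', 'Sprocket']
Count: 4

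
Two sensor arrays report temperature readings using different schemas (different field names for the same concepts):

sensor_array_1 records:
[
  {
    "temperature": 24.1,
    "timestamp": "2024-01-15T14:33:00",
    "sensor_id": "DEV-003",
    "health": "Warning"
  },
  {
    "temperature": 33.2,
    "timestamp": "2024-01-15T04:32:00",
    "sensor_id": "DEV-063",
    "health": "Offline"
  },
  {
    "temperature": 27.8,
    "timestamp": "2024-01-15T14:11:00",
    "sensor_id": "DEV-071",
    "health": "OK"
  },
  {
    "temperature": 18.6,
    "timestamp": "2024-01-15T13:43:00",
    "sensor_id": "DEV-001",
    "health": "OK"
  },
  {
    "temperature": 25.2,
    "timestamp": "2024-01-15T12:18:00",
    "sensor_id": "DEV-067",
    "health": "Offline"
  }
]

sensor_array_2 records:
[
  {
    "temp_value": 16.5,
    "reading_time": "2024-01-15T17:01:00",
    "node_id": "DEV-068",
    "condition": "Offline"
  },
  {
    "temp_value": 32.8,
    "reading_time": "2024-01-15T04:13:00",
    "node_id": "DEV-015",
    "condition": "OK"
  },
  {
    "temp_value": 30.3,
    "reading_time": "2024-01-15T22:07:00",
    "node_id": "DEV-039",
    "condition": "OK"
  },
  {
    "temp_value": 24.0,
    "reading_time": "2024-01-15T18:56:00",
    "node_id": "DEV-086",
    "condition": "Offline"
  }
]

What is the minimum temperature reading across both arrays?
16.5

Schema mapping: "temperature" (sensor_array_1) = "temp_value" (sensor_array_2) = temperature reading

Minimum in sensor_array_1: 18.6
Minimum in sensor_array_2: 16.5

Overall minimum: min(18.6, 16.5) = 16.5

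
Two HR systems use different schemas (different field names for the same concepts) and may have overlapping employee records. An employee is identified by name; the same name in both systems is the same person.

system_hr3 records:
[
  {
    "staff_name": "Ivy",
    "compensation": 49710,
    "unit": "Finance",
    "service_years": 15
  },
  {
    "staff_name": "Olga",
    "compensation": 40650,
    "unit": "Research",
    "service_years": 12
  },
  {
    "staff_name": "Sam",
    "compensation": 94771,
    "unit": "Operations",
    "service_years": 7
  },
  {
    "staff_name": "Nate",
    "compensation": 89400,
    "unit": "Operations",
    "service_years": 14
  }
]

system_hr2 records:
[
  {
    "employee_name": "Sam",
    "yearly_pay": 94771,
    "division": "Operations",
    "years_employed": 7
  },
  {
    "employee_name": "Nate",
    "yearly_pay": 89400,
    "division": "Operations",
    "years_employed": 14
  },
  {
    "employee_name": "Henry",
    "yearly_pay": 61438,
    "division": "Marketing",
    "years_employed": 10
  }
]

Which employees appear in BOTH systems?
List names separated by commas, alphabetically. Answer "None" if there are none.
Nate, Sam

Schema mapping: "staff_name" (system_hr3) = "employee_name" (system_hr2) = employee name

Names in system_hr3: ['Ivy', 'Nate', 'Olga', 'Sam']
Names in system_hr2: ['Henry', 'Nate', 'Sam']

Intersection: ['Nate', 'Sam']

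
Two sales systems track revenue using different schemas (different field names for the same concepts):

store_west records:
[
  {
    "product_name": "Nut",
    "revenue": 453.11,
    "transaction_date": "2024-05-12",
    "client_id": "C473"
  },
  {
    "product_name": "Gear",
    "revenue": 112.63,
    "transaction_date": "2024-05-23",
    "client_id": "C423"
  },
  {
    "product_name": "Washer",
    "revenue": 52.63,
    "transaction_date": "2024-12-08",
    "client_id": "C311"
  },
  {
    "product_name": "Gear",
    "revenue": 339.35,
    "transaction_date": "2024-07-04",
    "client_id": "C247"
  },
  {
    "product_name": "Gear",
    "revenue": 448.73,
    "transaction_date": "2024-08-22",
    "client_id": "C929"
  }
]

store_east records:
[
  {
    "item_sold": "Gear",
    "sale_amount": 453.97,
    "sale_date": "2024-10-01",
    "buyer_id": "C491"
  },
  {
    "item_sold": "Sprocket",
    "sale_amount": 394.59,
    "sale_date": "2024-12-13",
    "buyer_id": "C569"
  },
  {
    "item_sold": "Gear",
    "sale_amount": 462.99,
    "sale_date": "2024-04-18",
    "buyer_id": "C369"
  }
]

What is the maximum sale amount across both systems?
462.99

Reconcile: "revenue" (store_west) = "sale_amount" (store_east) = sale amount

Maximum in store_west: 453.11
Maximum in store_east: 462.99

Overall maximum: max(453.11, 462.99) = 462.99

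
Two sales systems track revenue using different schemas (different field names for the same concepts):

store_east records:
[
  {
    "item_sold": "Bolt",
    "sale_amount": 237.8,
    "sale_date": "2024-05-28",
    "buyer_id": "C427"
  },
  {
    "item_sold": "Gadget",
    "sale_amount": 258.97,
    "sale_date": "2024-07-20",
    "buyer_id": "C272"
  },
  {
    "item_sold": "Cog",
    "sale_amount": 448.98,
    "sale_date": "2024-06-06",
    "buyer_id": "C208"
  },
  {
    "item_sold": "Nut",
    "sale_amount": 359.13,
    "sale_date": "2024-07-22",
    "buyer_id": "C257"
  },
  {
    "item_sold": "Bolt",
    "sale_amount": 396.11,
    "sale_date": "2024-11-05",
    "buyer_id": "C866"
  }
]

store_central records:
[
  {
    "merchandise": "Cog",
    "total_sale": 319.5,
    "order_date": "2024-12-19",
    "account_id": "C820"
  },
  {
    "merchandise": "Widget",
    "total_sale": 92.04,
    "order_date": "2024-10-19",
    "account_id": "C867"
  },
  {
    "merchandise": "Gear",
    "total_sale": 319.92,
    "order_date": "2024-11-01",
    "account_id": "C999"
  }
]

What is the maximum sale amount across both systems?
448.98

Reconcile: "sale_amount" (store_east) = "total_sale" (store_central) = sale amount

Maximum in store_east: 448.98
Maximum in store_central: 319.92

Overall maximum: max(448.98, 319.92) = 448.98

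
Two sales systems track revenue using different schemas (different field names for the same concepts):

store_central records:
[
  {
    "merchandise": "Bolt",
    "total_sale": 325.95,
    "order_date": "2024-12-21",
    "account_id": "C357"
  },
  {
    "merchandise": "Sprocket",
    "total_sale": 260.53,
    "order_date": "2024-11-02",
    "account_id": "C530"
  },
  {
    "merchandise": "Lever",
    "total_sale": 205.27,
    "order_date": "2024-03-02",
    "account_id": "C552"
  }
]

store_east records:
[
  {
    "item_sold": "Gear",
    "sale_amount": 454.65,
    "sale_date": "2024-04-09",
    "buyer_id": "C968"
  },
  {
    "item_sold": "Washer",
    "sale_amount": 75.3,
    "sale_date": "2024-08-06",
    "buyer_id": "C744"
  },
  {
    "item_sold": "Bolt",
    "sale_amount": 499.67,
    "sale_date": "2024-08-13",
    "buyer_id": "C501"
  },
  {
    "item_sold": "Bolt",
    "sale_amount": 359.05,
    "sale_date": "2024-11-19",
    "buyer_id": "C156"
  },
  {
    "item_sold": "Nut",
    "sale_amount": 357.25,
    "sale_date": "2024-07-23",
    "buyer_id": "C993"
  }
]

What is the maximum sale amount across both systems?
499.67

Reconcile: "total_sale" (store_central) = "sale_amount" (store_east) = sale amount

Maximum in store_central: 325.95
Maximum in store_east: 499.67

Overall maximum: max(325.95, 499.67) = 499.67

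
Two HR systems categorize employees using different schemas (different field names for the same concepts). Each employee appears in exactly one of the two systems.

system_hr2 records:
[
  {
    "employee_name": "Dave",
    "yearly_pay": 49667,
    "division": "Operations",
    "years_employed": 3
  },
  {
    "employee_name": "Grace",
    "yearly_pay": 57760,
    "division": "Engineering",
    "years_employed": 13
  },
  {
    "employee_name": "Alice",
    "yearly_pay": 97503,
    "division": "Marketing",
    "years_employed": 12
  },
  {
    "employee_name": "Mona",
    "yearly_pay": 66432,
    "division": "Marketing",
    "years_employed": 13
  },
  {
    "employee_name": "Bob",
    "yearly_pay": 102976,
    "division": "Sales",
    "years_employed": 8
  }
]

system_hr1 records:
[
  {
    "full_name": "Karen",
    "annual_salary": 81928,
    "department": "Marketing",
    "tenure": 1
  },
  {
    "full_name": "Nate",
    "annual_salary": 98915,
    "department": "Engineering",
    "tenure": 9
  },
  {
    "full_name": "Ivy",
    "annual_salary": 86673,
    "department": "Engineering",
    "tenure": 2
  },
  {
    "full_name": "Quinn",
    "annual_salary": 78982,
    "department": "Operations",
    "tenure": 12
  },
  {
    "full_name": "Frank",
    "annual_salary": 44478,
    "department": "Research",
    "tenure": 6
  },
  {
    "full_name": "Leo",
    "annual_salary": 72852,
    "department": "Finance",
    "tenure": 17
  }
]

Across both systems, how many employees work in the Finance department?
1

Schema mapping: "division" (system_hr2) = "department" (system_hr1) = department

Finance employees in system_hr2: 0
Finance employees in system_hr1: 1

Total in Finance: 0 + 1 = 1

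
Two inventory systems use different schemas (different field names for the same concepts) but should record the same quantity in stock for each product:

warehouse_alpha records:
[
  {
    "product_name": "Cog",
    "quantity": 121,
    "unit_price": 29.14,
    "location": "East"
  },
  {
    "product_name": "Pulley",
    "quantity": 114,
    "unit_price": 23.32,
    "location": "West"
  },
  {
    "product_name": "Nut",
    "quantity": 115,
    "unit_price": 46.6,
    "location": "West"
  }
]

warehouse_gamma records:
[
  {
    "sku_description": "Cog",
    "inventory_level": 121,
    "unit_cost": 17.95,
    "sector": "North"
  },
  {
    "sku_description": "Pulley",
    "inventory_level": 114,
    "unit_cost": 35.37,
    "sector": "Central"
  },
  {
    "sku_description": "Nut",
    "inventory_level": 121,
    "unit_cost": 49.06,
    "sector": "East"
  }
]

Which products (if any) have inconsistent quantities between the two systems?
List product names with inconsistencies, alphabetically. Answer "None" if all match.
Nut

Schema mappings:
- "product_name" (warehouse_alpha) = "sku_description" (warehouse_gamma) = product name
- "quantity" (warehouse_alpha) = "inventory_level" (warehouse_gamma) = quantity

Comparison:
  Cog: 121 vs 121 - MATCH
  Pulley: 114 vs 114 - MATCH
  Nut: 115 vs 121 - MISMATCH

Products with inconsistencies: Nut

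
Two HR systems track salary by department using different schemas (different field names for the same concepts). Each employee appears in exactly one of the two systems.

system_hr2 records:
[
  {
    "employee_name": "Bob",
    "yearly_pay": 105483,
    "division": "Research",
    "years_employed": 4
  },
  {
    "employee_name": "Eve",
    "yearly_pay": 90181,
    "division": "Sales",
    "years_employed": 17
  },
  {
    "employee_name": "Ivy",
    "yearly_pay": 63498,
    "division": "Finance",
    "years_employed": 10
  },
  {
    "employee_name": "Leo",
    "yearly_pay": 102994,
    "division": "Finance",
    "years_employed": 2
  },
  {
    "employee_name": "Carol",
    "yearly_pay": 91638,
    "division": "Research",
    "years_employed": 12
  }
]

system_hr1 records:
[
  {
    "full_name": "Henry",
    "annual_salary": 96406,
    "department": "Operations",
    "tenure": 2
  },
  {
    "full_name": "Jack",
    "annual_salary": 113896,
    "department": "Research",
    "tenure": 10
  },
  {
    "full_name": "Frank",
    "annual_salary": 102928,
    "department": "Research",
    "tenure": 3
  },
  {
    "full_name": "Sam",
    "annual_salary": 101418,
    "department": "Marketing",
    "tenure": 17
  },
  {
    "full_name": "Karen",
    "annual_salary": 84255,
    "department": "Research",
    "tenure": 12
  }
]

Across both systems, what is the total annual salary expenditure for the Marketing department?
101418

Schema mappings:
- "division" (system_hr2) = "department" (system_hr1) = department
- "yearly_pay" (system_hr2) = "annual_salary" (system_hr1) = salary

Marketing salaries from system_hr2: 0
Marketing salaries from system_hr1: 101418

Total: 0 + 101418 = 101418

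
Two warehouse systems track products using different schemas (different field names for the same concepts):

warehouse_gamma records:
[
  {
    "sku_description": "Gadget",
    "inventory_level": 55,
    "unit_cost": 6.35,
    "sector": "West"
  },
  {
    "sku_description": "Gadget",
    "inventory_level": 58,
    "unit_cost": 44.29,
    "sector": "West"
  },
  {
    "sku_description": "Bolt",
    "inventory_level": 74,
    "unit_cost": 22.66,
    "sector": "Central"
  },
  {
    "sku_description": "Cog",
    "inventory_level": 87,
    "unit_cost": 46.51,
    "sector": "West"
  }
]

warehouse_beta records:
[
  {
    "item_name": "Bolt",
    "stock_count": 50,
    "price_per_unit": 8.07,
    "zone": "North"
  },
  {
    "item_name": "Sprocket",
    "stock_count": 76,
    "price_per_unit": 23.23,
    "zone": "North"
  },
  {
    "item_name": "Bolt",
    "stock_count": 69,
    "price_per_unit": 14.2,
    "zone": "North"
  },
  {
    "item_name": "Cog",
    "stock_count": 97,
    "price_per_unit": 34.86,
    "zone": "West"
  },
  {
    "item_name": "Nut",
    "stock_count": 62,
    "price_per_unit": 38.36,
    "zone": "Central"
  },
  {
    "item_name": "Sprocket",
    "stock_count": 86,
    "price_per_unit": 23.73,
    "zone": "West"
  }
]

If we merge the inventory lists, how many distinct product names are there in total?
5

Schema mapping: "sku_description" (warehouse_gamma) = "item_name" (warehouse_beta) = product name

Products in warehouse_gamma: ['Bolt', 'Cog', 'Gadget']
Products in warehouse_beta: ['Bolt', 'Cog', 'Nut', 'Sprocket']

Union (unique products): ['Bolt', 'Cog', 'Gadget', 'Nut', 'Sprocket']
Count: 5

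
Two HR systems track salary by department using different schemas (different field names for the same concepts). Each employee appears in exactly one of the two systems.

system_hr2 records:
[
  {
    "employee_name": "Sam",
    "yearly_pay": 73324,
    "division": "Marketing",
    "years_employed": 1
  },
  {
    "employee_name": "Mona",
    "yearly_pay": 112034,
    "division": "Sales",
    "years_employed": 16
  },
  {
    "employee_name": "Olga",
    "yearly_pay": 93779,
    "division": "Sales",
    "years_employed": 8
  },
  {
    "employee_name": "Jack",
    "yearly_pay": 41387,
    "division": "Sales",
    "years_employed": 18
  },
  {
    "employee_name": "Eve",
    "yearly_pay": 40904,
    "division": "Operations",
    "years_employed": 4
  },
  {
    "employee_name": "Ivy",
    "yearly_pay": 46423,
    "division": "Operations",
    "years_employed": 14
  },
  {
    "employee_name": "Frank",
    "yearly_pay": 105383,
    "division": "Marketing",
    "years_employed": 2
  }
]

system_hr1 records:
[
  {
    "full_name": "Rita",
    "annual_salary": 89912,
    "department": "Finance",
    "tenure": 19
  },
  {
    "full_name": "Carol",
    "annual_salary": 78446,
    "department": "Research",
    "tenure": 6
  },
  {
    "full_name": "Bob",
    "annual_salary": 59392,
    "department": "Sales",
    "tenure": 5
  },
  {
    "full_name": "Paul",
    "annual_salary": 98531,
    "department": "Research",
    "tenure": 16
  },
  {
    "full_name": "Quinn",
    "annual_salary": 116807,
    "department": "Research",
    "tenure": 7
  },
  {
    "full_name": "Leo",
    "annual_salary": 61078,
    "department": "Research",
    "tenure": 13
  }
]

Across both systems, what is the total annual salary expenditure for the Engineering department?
0

Schema mappings:
- "division" (system_hr2) = "department" (system_hr1) = department
- "yearly_pay" (system_hr2) = "annual_salary" (system_hr1) = salary

Engineering salaries from system_hr2: 0
Engineering salaries from system_hr1: 0

Total: 0 + 0 = 0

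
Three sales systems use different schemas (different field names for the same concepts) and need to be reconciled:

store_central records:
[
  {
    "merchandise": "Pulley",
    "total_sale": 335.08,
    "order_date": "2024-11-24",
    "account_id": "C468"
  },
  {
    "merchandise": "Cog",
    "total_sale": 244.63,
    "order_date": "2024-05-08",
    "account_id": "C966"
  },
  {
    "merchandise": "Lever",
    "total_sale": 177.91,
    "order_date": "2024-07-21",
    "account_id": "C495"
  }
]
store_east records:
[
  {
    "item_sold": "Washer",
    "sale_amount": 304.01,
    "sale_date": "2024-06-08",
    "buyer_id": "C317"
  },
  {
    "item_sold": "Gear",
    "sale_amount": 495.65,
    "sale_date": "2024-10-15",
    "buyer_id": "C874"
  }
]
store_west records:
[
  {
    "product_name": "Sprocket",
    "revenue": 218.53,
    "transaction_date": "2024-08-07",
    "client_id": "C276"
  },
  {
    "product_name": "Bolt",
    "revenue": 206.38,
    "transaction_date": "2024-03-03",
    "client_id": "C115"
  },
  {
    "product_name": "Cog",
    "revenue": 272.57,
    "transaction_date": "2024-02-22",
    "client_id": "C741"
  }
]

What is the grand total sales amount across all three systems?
2254.76

Schema reconciliation - all amount fields map to sale amount:

store_central (total_sale): 757.62
store_east (sale_amount): 799.66
store_west (revenue): 697.48

Grand total: 2254.76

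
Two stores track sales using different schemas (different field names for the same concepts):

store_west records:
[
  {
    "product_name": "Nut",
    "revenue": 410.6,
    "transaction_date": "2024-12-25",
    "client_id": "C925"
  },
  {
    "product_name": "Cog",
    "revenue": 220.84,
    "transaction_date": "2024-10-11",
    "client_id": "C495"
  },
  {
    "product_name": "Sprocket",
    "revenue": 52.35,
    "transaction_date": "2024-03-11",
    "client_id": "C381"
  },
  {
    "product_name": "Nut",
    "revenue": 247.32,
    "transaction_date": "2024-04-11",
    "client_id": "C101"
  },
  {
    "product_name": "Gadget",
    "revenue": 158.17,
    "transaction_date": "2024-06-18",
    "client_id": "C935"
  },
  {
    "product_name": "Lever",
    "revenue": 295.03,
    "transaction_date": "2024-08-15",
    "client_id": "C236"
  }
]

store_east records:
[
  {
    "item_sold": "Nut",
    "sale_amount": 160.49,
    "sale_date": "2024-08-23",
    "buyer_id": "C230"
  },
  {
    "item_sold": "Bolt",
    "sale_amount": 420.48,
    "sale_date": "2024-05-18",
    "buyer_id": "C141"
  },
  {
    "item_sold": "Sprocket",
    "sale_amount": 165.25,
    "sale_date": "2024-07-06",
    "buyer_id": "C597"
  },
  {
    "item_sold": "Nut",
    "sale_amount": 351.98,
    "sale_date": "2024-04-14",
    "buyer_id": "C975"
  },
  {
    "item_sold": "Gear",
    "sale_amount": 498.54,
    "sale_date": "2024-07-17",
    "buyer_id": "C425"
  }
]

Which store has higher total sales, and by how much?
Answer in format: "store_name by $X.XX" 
store_east by $212.43

Schema mapping: "revenue" (store_west) = "sale_amount" (store_east) = sale amount

Total for store_west: 1384.31
Total for store_east: 1596.74

Difference: |1384.31 - 1596.74| = 212.43
store_east has higher sales by $212.43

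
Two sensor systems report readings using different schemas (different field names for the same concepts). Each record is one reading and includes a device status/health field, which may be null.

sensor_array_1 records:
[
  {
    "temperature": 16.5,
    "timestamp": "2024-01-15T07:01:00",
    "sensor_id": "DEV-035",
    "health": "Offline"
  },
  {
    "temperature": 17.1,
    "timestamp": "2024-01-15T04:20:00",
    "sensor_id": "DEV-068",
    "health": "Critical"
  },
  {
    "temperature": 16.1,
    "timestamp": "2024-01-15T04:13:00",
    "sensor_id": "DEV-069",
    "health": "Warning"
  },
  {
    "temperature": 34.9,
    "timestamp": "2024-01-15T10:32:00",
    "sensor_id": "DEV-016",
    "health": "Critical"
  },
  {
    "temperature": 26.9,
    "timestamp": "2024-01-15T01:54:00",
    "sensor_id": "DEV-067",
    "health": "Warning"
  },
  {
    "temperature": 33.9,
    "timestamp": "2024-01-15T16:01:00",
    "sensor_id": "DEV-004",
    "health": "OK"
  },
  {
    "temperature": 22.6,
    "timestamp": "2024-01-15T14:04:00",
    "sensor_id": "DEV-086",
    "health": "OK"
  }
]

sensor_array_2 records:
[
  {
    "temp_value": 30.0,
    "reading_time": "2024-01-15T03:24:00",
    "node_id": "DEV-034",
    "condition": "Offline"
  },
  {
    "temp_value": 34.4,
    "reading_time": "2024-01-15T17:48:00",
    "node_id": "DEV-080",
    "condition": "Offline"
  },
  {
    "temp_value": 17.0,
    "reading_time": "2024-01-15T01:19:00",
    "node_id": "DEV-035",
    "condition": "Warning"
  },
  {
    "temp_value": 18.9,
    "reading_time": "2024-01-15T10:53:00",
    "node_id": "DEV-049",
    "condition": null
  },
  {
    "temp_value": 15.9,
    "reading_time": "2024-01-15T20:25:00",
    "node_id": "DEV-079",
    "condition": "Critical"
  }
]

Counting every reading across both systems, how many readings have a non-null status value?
11

Schema mapping: "health" (sensor_array_1) = "condition" (sensor_array_2) = status

Non-null in sensor_array_1: 7
Non-null in sensor_array_2: 4

Total non-null: 7 + 4 = 11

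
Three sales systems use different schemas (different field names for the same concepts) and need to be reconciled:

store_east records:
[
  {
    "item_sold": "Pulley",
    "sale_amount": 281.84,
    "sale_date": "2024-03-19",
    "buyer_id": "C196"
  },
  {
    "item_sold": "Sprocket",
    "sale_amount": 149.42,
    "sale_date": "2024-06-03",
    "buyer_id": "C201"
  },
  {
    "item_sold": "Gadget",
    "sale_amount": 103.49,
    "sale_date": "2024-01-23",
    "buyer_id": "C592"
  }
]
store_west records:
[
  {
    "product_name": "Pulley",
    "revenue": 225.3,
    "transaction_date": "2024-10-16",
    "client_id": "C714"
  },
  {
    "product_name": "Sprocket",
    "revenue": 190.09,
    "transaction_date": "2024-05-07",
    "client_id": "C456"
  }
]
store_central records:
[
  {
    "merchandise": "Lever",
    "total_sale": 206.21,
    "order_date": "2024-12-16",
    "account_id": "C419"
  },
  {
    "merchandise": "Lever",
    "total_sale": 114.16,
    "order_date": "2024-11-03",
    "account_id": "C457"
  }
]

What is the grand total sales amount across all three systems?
1270.51

Schema reconciliation - all amount fields map to sale amount:

store_east (sale_amount): 534.75
store_west (revenue): 415.39
store_central (total_sale): 320.37

Grand total: 1270.51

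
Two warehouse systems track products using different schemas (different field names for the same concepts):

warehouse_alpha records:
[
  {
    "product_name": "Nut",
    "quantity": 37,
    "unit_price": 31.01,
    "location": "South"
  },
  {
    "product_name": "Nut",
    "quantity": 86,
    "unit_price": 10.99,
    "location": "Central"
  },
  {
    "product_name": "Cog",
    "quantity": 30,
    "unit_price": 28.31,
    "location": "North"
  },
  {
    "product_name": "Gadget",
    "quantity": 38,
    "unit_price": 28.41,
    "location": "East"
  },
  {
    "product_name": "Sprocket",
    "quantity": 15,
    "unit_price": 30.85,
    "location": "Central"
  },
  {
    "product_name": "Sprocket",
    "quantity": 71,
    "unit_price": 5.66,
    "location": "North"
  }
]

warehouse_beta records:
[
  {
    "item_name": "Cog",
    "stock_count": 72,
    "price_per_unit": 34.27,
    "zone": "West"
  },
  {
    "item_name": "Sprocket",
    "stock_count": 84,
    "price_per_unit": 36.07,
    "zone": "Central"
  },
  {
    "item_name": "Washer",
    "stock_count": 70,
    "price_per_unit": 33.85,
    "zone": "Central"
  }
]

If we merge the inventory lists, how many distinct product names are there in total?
5

Schema mapping: "product_name" (warehouse_alpha) = "item_name" (warehouse_beta) = product name

Products in warehouse_alpha: ['Cog', 'Gadget', 'Nut', 'Sprocket']
Products in warehouse_beta: ['Cog', 'Sprocket', 'Washer']

Union (unique products): ['Cog', 'Gadget', 'Nut', 'Sprocket', 'Washer']
Count: 5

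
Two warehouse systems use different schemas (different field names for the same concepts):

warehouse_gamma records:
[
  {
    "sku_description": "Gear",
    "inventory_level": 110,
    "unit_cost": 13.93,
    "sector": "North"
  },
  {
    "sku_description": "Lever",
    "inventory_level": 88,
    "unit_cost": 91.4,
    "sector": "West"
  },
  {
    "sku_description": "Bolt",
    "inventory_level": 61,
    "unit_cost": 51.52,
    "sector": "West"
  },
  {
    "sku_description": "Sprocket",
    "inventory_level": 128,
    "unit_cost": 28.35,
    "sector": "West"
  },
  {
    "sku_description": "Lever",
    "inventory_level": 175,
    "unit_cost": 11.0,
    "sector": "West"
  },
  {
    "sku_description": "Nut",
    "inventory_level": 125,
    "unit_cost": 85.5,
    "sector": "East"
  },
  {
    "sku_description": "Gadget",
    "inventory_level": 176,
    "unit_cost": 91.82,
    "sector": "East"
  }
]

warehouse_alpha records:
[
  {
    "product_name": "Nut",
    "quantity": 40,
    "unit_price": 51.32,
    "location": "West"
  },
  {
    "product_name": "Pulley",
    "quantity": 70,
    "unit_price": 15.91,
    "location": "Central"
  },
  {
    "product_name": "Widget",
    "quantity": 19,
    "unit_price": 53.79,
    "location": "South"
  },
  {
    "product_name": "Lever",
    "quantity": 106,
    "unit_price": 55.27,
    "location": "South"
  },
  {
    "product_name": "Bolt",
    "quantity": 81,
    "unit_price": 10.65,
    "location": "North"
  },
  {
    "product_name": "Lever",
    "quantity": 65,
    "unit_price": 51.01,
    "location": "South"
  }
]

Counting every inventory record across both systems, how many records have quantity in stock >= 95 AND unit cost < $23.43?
2

Schema mappings:
- "inventory_level" (warehouse_gamma) = "quantity" (warehouse_alpha) = quantity
- "unit_cost" (warehouse_gamma) = "unit_price" (warehouse_alpha) = unit cost

Records meeting both conditions in warehouse_gamma: 2
Records meeting both conditions in warehouse_alpha: 0

Total: 2 + 0 = 2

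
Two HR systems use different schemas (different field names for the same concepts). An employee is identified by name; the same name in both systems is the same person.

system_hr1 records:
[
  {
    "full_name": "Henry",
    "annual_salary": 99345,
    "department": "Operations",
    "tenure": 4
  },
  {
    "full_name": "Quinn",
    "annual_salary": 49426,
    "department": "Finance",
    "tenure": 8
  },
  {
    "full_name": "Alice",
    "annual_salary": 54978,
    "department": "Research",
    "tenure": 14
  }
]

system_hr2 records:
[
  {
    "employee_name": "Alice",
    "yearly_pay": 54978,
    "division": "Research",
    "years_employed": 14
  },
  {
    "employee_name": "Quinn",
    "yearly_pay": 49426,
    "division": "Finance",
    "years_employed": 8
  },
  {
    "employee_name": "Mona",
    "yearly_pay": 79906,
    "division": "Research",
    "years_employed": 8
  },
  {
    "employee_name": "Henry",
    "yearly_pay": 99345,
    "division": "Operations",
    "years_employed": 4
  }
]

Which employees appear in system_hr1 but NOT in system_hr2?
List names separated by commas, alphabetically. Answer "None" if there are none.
None

Schema mapping: "full_name" (system_hr1) = "employee_name" (system_hr2) = employee name

Names in system_hr1: ['Alice', 'Henry', 'Quinn']
Names in system_hr2: ['Alice', 'Henry', 'Mona', 'Quinn']

In system_hr1 but not system_hr2: None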